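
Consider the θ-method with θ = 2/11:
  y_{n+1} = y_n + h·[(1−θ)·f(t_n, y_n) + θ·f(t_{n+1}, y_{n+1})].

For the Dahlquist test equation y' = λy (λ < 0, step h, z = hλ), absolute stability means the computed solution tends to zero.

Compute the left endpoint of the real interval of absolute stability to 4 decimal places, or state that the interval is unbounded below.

z* = -3.1429.

On y'=λy, z=hλ:
  y_{n+1} = y_n + z·[9/11·y_n + 2/11·y_{n+1}] ⇒ (1 − 2/11z)y_{n+1} = (1 + 9/11z)y_n
  R(z) = (1 + 9/11z)/(1 − 2/11z).

Need |R(x)|<1, x<0.
x=-0.32: |R|=0.6976
R=−1: 1+9/11x = −1+2/11x ⇒ -7/11x=2 ⇒ x=2/(-7/11)=-3.1429
Confirm numerically:
  x=-3.022: |R|=0.95036 <1
  x=-2.892: |R|=0.89538 <1
  x=-2.706: |R|=0.81367 <1
  x=-3.573: |R|=1.16593 >1
  x=-3.338: |R|=1.07728 >1
  x=-3.319: |R|=1.06991 >1
So |R|<1 on (-3.1429, 0).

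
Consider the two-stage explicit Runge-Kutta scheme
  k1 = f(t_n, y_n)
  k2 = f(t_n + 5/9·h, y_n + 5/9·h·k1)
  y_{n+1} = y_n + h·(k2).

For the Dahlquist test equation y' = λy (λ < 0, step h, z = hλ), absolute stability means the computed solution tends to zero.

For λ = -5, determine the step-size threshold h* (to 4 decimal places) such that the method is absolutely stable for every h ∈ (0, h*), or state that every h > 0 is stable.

(-1.8000,0); λ=-5 ⇒ h* = (9/5)/5 = 0.3600.

With y'=λy (z=hλ):
  k1=λy_n ⇒ h·k1=z·y_n;  k2=λ(1+5/9z)y_n ⇒ h·k2=z(1+5/9z)y_n
  y_{n+1}/y_n = 1 + z(1+5/9z) = 1 + z + 5/9z²
  ⇒ R(z) = 1 + z + 5/9z².

Find x<0 with |R(x)|<1.
x=-1.59: |R|=0.8145
R=1: x+5/9x²=0 ⇒ x=−9/5=-1.8000; min R=1−1/(4·5/9)=0.5500>−1
Confirm numerically:
  x=-1.585: |R|=0.81068 <1
  x=-1.544: |R|=0.78041 <1
  x=-1.281: |R|=0.63065 <1
  x=-2.334: |R|=1.69242 >1
  x=-2.301: |R|=1.64045 >1
So |R|<1 on (-1.8000, 0).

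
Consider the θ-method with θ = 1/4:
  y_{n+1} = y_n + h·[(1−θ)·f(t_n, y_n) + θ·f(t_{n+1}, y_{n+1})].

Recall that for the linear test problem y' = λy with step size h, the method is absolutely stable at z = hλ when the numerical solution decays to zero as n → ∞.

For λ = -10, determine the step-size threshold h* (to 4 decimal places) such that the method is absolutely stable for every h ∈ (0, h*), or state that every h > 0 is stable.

Set f=λy, z=hλ:
  y_{n+1} = y_n + z·[3/4·y_n + 1/4·y_{n+1}] ⇒ (1 − 1/4z)y_{n+1} = (1 + 3/4z)y_n
  ⇒ R(z) = (1 + 3/4z)/(1 − 1/4z).

Solve |R(x)|<1 on ℝ⁻.
x=-0.45: |R|=0.5955
R=−1: 1+3/4x = −1+1/4x ⇒ -1/2x=2 ⇒ x=2/(-1/2)=-4.0000
Confirm numerically:
  x=-3.278: |R|=0.80159 <1
  x=-2.406: |R|=0.50234 <1
  x=-2.278: |R|=0.45142 <1
  x=-2.006: |R|=0.33600 <1
  x=-4.587: |R|=1.13672 >1
  x=-4.364: |R|=1.08704 >1
  x=-4.267: |R|=1.06459 >1
Stable set (-4.0000, 0).

(-4.0000,0); λ=-10 ⇒ h* = (4)/10 = 0.4000.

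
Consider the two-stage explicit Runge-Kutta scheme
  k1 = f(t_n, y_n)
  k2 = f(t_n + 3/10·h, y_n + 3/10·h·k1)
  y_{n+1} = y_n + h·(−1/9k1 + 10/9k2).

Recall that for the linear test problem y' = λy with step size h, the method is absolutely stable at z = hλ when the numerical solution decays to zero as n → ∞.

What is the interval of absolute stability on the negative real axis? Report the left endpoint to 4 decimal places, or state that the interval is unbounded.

(-3.0000, 0).

On y'=λy, z=hλ:
  k1=λy_n ⇒ h·k1=z·y_n;  k2=λ(1+3/10z)y_n ⇒ h·k2=z(1+3/10z)y_n
  y_{n+1}/y_n = 1 − 1/9z + 10/9z(1+3/10z) = 1 + z + 1/3z²
  ⇒ R(z) = 1 + z + 1/3z².

Boundary: |R(x)|=1, x<0.
x=-1.27: |R|=0.2676
R=1: x+1/3x²=0 ⇒ x=−3=-3.0000; min R=1−1/(4·1/3)=0.2500>−1
Confirm numerically:
  x=-2.242: |R|=0.43352 <1
  x=-2.177: |R|=0.40278 <1
  x=-2.031: |R|=0.34399 <1
  x=-1.961: |R|=0.32084 <1
  x=-3.350: |R|=1.39083 >1
  x=-3.083: |R|=1.08530 >1
  x=-3.068: |R|=1.06954 >1
Interval (-3.0000, 0).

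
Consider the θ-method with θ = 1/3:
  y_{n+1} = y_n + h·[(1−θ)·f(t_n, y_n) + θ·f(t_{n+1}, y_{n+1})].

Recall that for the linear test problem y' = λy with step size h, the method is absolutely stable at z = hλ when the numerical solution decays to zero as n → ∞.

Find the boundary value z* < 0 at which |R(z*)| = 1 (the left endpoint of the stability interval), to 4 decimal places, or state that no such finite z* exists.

Test eqn y'=λy, z=hλ:
  y_{n+1} = y_n + z·[2/3·y_n + 1/3·y_{n+1}] ⇒ (1 − 1/3z)y_{n+1} = (1 + 2/3z)y_n
  ⇒ R(z) = (1 + 2/3z)/(1 − 1/3z).

Solve |R(x)|<1 on ℝ⁻.
x=-0.99: |R|=0.2556
R=−1: 1+2/3x = −1+1/3x ⇒ -1/3x=2 ⇒ x=2/(-1/3)=-6.0000
Confirm numerically:
  x=-5.762: |R|=0.97284 <1
  x=-4.053: |R|=0.72395 <1
  x=-3.028: |R|=0.50697 <1
  x=-2.757: |R|=0.43669 <1
  x=-6.341: |R|=1.03651 >1
  x=-6.260: |R|=1.02808 >1
  x=-6.195: |R|=1.02121 >1
So |R|<1 on (-6.0000, 0).

left endpoint -6.0000.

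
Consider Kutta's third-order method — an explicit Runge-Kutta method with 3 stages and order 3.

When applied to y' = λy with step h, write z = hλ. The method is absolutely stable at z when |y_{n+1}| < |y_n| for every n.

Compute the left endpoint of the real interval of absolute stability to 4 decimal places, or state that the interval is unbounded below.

z* = -2.5127.

Set f=λy, z=hλ:
  order 3, 3-stage ⇒ R(z)=1+z+z^2/2+z^3/6
  (e.g. R(-1.42)=0.11099, |R|=0.11099)

Find x<0 with |R(x)|<1.
x=-1.42: |R|=0.1110
|R(-2.51)|=0.9955 |R(-0.98)|=0.3433 |R(-0.95)|=0.3584
Bisect:
  x_lo=-3.3784 |R|=3.0981  x_hi=-0.1941 |R|=0.8235
  mid=-1.78623 |R|=0.14079 →hi
  mid=-2.58231 |R|=1.11809 →lo
  mid=-2.18427 |R|=0.53562 →hi
  mid=-2.38329 |R|=0.79946 →hi
  mid=-2.48280 |R|=0.95143 →hi
  mid=-2.53255 |R|=1.03286 →lo
  mid=-2.50767 |R|=0.99168 →hi
  mid=-2.52011 |R|=1.01215 →lo
  ...
  [-2.51292,-2.51273] ⇒ x*=-2.5127
So |R|<1 on (-2.5127, 0).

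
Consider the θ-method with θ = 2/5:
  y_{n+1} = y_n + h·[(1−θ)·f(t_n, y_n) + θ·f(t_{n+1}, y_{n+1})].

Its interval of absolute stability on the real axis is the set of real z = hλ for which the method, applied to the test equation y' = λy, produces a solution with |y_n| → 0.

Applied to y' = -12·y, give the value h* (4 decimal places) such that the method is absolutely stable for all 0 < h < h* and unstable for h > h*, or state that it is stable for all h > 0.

With y'=λy (z=hλ):
  y_{n+1} = y_n + z·[3/5·y_n + 2/5·y_{n+1}] ⇒ (1 − 2/5z)y_{n+1} = (1 + 3/5z)y_n
  Hence R(z) = (1 + 3/5z)/(1 − 2/5z).

Solve |R(x)|<1 on ℝ⁻.
x=-1.75: |R|=0.0294
R=−1: 1+3/5x = −1+2/5x ⇒ -1/5x=2 ⇒ x=2/(-1/5)=-10.0000
Confirm numerically:
  x=-9.607: |R|=0.98377 <1
  x=-6.473: |R|=0.80347 <1
  x=-5.803: |R|=0.74726 <1
  x=-4.840: |R|=0.64850 <1
  x=-10.374: |R|=1.01453 >1
  x=-10.223: |R|=1.00876 >1
  x=-10.190: |R|=1.00749 >1
So |R|<1 on (-10.0000, 0).

(-10.0000,0); λ=-12 ⇒ h* = (10)/12 = 0.8333.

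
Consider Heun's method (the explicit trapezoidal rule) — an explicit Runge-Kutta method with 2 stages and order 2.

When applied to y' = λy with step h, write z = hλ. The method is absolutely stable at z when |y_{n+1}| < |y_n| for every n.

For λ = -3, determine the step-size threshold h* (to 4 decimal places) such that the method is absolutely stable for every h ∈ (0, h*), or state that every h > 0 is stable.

(-2.0000,0); λ=-3 ⇒ h* = 0.6667.

Test eqn y'=λy, z=hλ:
  order 2, 2-stage ⇒ R(z)=1+z+z^2/2
  (e.g. R(-0.52)=0.61520, |R|=0.61520)

Boundary: |R(x)|=1, x<0.
x=-0.52: |R|=0.6152
|R(-2.13)|=1.1384 |R(-1.38)|=0.5722 |R(-0.56)|=0.5968
Bisect:
  x_lo=-2.6214 |R|=1.8145  x_hi=-0.2722 |R|=0.7648
  mid=-1.44682 |R|=0.59982 →hi
  mid=-2.03411 |R|=1.03469 →lo
  mid=-1.74046 |R|=0.77414 →hi
  mid=-1.88729 |R|=0.89364 →hi
  mid=-1.96070 |R|=0.96147 →hi
  mid=-1.99740 |R|=0.99741 →hi
  mid=-2.01575 |R|=1.01588 →lo
  ...
  [-2.00013,-1.99998] ⇒ x*=-2.0000
Stable set (-2.0000, 0).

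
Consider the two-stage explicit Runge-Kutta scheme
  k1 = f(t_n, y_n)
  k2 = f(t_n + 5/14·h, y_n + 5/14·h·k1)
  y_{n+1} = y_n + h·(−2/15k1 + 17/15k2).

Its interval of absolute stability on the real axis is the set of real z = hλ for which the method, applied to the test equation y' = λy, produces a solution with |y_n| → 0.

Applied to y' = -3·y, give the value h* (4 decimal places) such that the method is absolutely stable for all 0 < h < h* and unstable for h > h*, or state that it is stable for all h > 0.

With y'=λy (z=hλ):
  k1=λy_n ⇒ h·k1=z·y_n;  k2=λ(1+5/14z)y_n ⇒ h·k2=z(1+5/14z)y_n
  y_{n+1}/y_n = 1 − 2/15z + 17/15z(1+5/14z) = 1 + z + 17/42z²
  R(z) = 1 + z + 17/42z².

Need |R(x)|<1, x<0.
x=-0.5: |R|=0.6012
R=1: x+17/42x²=0 ⇒ x=−42/17=-2.4706; min R=1−1/(4·17/42)=0.3824>−1
Confirm numerically:
  x=-1.526: |R|=0.41656 <1
  x=-1.366: |R|=0.38927 <1
  x=-1.207: |R|=0.38268 <1
  x=-3.049: |R|=1.71383 >1
  x=-2.913: |R|=1.52164 >1
  x=-2.561: |R|=1.09372 >1
So |R|<1 on (-2.4706, 0).

(-2.4706,0); λ=-3 ⇒ h* = (42/17)/3 = 0.8235.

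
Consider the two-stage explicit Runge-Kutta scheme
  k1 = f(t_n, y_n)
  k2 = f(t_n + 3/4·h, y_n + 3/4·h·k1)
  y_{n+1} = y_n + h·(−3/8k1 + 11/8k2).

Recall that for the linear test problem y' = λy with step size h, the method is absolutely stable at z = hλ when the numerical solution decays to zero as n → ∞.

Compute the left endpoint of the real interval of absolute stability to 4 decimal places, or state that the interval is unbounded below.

Set f=λy, z=hλ:
  k1=λy_n ⇒ h·k1=z·y_n;  k2=λ(1+3/4z)y_n ⇒ h·k2=z(1+3/4z)y_n
  y_{n+1}/y_n = 1 − 3/8z + 11/8z(1+3/4z) = 1 + z + 33/32z²
  so R(z) = 1 + z + 33/32z².

Find x<0 with |R(x)|<1.
x=-0.93: |R|=0.9619
R=1: x+33/32x²=0 ⇒ x=−32/33=-0.9697; min R=1−1/(4·33/32)=0.7576>−1
Confirm numerically:
  x=-0.831: |R|=0.88114 <1
  x=-0.780: |R|=0.84741 <1
  x=-0.583: |R|=0.76751 <1
  x=-1.363: |R|=1.55282 >1
  x=-1.158: |R|=1.22487 >1
Interval (-0.9697, 0).

z* = -0.9697.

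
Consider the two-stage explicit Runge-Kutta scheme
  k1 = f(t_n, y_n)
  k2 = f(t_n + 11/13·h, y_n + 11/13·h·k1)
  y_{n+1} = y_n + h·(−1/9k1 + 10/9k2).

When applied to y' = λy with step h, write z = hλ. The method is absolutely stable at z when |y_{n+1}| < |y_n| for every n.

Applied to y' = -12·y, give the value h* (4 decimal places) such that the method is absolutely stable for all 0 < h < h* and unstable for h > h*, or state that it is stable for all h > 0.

(-1.0636,0); λ=-12 ⇒ h* = (117/110)/12 = 0.0886.

With y'=λy (z=hλ):
  k1=λy_n ⇒ h·k1=z·y_n;  k2=λ(1+11/13z)y_n ⇒ h·k2=z(1+11/13z)y_n
  y_{n+1}/y_n = 1 − 1/9z + 10/9z(1+11/13z) = 1 + z + 110/117z²
  so R(z) = 1 + z + 110/117z².

Solve |R(x)|<1 on ℝ⁻.
x=-0.33: |R|=0.7724
R=1: x+110/117x²=0 ⇒ x=−117/110=-1.0636; min R=1−1/(4·110/117)=0.7341>−1
Confirm numerically:
  x=-0.847: |R|=0.82749 <1
  x=-0.828: |R|=0.81657 <1
  x=-0.642: |R|=0.74550 <1
  x=-0.558: |R|=0.73474 <1
  x=-1.344: |R|=1.35426 >1
  x=-1.230: |R|=1.19238 >1
  x=-1.205: |R|=1.16015 >1
So |R|<1 on (-1.0636, 0).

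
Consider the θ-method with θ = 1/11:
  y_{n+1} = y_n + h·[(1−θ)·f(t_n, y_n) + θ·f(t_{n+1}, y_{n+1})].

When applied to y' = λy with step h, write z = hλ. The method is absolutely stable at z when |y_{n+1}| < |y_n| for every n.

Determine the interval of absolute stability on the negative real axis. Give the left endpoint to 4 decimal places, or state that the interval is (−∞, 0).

(-2.4444, 0).

On y'=λy, z=hλ:
  y_{n+1} = y_n + z·[10/11·y_n + 1/11·y_{n+1}] ⇒ (1 − 1/11z)y_{n+1} = (1 + 10/11z)y_n
  R(z) = (1 + 10/11z)/(1 − 1/11z).

Boundary: |R(x)|=1, x<0.
x=-1.04: |R|=0.0498
R=−1: 1+10/11x = −1+1/11x ⇒ -9/11x=2 ⇒ x=2/(-9/11)=-2.4444
Confirm numerically:
  x=-2.044: |R|=0.72370 <1
  x=-1.445: |R|=0.27722 <1
  x=-0.982: |R|=0.09848 <1
  x=-2.731: |R|=1.18782 >1
  x=-2.680: |R|=1.15497 >1
  x=-2.645: |R|=1.13228 >1
Stable set (-2.4444, 0).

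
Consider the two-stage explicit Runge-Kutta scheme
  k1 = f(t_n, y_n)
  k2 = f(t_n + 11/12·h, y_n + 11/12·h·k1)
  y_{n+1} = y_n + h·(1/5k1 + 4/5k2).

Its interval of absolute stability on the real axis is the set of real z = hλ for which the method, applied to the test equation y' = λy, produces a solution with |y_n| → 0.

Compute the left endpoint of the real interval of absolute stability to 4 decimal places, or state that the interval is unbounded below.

z* = -1.3636.

Set f=λy, z=hλ:
  k1=λy_n ⇒ h·k1=z·y_n;  k2=λ(1+11/12z)y_n ⇒ h·k2=z(1+11/12z)y_n
  y_{n+1}/y_n = 1 + 1/5z + 4/5z(1+11/12z) = 1 + z + 11/15z²
  so R(z) = 1 + z + 11/15z².

Find x<0 with |R(x)|<1.
x=-1.03: |R|=0.7480
R=1: x+11/15x²=0 ⇒ x=−15/11=-1.3636; min R=1−1/(4·11/15)=0.6591>−1
Confirm numerically:
  x=-1.219: |R|=0.87070 <1
  x=-1.038: |R|=0.75213 <1
  x=-0.895: |R|=0.69242 <1
  x=-1.557: |R|=1.22078 >1
  x=-1.394: |R|=1.03104 >1
Stable set (-1.3636, 0).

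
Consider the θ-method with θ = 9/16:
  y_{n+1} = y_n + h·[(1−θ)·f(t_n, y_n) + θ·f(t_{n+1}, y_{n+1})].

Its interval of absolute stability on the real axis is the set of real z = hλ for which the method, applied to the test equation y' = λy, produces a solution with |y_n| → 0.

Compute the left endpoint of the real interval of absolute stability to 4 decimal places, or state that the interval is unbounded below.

On y'=λy, z=hλ:
  y_{n+1} = y_n + z·[7/16·y_n + 9/16·y_{n+1}] ⇒ (1 − 9/16z)y_{n+1} = (1 + 7/16z)y_n
  so R(z) = (1 + 7/16z)/(1 − 9/16z).

Solve |R(x)|<1 on ℝ⁻.
x=-0.93: |R|=0.3894
x=-2: |R|=0.0588
x=-10: |R|=0.5094
x=-100: |R|=0.7467
θ=9/16≥1/2 ⇒ |1+7/16x|<|1−9/16x| ∀x<0 ⇒ stable on all of ℝ⁻.

unbounded; (−∞, 0).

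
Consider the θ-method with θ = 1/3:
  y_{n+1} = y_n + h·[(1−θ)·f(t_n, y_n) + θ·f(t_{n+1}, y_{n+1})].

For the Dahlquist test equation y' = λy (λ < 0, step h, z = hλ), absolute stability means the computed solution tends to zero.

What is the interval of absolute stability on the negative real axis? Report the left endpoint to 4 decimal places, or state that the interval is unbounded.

(-6.0000, 0).

Test eqn y'=λy, z=hλ:
  y_{n+1} = y_n + z·[2/3·y_n + 1/3·y_{n+1}] ⇒ (1 − 1/3z)y_{n+1} = (1 + 2/3z)y_n
  Hence R(z) = (1 + 2/3z)/(1 − 1/3z).

Need |R(x)|<1, x<0.
x=-1.63: |R|=0.0562
R=−1: 1+2/3x = −1+1/3x ⇒ -1/3x=2 ⇒ x=2/(-1/3)=-6.0000
Confirm numerically:
  x=-5.113: |R|=0.89067 <1
  x=-4.021: |R|=0.71813 <1
  x=-2.708: |R|=0.42327 <1
  x=-6.507: |R|=1.05333 >1
  x=-6.297: |R|=1.03195 >1
  x=-6.158: |R|=1.01725 >1
Stable set (-6.0000, 0).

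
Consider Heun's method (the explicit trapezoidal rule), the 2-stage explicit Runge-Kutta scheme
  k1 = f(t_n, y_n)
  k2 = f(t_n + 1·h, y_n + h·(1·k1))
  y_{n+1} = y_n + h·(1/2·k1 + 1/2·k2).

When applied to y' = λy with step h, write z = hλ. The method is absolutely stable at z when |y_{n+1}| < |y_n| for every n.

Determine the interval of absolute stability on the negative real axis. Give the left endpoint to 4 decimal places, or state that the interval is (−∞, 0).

(-2.0000, 0).

On y'=λy, z=hλ:
  order 2, 2-stage ⇒ R(z)=1+z+z^2/2
  (e.g. R(-0.38)=0.69220, |R|=0.69220)

Find x<0 with |R(x)|<1.
x=-0.38: |R|=0.6922
|R(-2.34)|=1.3978 |R(-1.39)|=0.5760 |R(-0.83)|=0.5145
Bisect:
  x_lo=-2.6426 |R|=1.8491  x_hi=-0.3130 |R|=0.7360
  mid=-1.47781 |R|=0.61415 →hi
  mid=-2.06021 |R|=1.06202 →lo
  mid=-1.76901 |R|=0.79569 →hi
  mid=-1.91461 |R|=0.91825 →hi
  mid=-1.98741 |R|=0.98749 →hi
  mid=-2.02381 |R|=1.02409 →lo
  mid=-2.00561 |R|=1.00562 →lo
  mid=-1.99651 |R|=0.99651 →hi
  mid=-2.00106 |R|=1.00106 →lo
  mid=-1.99878 |R|=0.99878 →hi
  ...
  [-2.00006,-1.99992] ⇒ x*=-2.0000
Stable set (-2.0000, 0).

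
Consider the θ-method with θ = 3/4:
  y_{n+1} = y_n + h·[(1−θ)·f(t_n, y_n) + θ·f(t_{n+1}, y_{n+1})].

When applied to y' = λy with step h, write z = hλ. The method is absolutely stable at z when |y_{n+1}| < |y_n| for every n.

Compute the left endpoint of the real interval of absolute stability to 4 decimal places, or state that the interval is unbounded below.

Test eqn y'=λy, z=hλ:
  y_{n+1} = y_n + z·[1/4·y_n + 3/4·y_{n+1}] ⇒ (1 − 3/4z)y_{n+1} = (1 + 1/4z)y_n
  so R(z) = (1 + 1/4z)/(1 − 3/4z).

Find x<0 with |R(x)|<1.
x=-0.72: |R|=0.5325
x=-2: |R|=0.2000
x=-10: |R|=0.1765
x=-100: |R|=0.3158
θ=3/4≥1/2 ⇒ |1+1/4x|<|1−3/4x| ∀x<0 ⇒ interval (−∞,0).

interval (−∞, 0).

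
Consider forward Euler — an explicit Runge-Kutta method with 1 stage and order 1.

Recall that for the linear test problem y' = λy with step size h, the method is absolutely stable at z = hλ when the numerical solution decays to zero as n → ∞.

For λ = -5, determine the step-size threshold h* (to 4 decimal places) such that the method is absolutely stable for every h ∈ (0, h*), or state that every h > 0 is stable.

(-2.0000,0); λ=-5 ⇒ h* = 0.4000.

Test eqn y'=λy, z=hλ:
  order 1, 1-stage ⇒ R(z)=1+z
  (e.g. R(-0.91)=0.09000, |R|=0.09000)

Boundary: |R(x)|=1, x<0.
x=-0.91: |R|=0.0900
|R(-2.1)|=1.1000 |R(-1.5)|=0.5000 |R(-0.97)|=0.0300
Bisect:
  x_lo=-2.6167 |R|=1.6167  x_hi=-0.2184 |R|=0.7816
  mid=-1.41755 |R|=0.41755 →hi
  mid=-2.01712 |R|=1.01712 →lo
  mid=-1.71734 |R|=0.71734 →hi
  mid=-1.86723 |R|=0.86723 →hi
  mid=-1.94218 |R|=0.94218 →hi
  mid=-1.97965 |R|=0.97965 →hi
  mid=-1.99839 |R|=0.99839 →hi
  mid=-2.00776 |R|=1.00776 →lo
  mid=-2.00307 |R|=1.00307 →lo
  ...
  [-2.00014,-2.00000] ⇒ x*=-2.0000
Stable set (-2.0000, 0).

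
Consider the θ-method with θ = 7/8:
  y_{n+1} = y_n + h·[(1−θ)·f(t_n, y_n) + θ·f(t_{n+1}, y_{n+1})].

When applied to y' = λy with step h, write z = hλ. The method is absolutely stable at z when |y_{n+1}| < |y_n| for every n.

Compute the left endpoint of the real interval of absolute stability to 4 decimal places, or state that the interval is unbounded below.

unbounded; (−∞, 0).

With y'=λy (z=hλ):
  y_{n+1} = y_n + z·[1/8·y_n + 7/8·y_{n+1}] ⇒ (1 − 7/8z)y_{n+1} = (1 + 1/8z)y_n
  so R(z) = (1 + 1/8z)/(1 − 7/8z).

Boundary: |R(x)|=1, x<0.
x=-1.1: |R|=0.4395
x=-2: |R|=0.2727
x=-10: |R|=0.0256
x=-100: |R|=0.1299
θ=7/8≥1/2 ⇒ |1+1/8x|<|1−7/8x| ∀x<0 ⇒ interval (−∞,0).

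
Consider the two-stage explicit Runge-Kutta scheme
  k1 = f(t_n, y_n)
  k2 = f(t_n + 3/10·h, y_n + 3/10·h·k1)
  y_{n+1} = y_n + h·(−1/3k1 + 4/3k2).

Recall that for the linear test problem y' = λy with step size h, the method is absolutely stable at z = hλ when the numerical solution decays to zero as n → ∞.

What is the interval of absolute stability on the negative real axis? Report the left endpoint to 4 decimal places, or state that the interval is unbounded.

z∈(-2.5000,0).

Set f=λy, z=hλ:
  k1=λy_n ⇒ h·k1=z·y_n;  k2=λ(1+3/10z)y_n ⇒ h·k2=z(1+3/10z)y_n
  y_{n+1}/y_n = 1 − 1/3z + 4/3z(1+3/10z) = 1 + z + 2/5z²
  R(z) = 1 + z + 2/5z².

Solve |R(x)|<1 on ℝ⁻.
x=-0.86: |R|=0.4358
R=1: x+2/5x²=0 ⇒ x=−5/2=-2.5000; min R=1−1/(4·2/5)=0.3750>−1
Confirm numerically:
  x=-1.540: |R|=0.40864 <1
  x=-1.282: |R|=0.37541 <1
  x=-1.068: |R|=0.38825 <1
  x=-2.925: |R|=1.49725 >1
  x=-2.547: |R|=1.04788 >1
Interval (-2.5000, 0).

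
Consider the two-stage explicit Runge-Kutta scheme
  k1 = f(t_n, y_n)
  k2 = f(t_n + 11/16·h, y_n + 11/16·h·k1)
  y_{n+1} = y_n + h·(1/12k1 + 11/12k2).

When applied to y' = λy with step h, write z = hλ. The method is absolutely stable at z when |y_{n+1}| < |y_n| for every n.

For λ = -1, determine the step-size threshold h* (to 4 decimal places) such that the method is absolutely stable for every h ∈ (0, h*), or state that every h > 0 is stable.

With y'=λy (z=hλ):
  k1=λy_n ⇒ h·k1=z·y_n;  k2=λ(1+11/16z)y_n ⇒ h·k2=z(1+11/16z)y_n
  y_{n+1}/y_n = 1 + 1/12z + 11/12z(1+11/16z) = 1 + z + 121/192z²
  ⇒ R(z) = 1 + z + 121/192z².

Find x<0 with |R(x)|<1.
x=-1.69: |R|=1.1099
R=1: x+121/192x²=0 ⇒ x=−192/121=-1.5868; min R=1−1/(4·121/192)=0.6033>−1
Confirm numerically:
  x=-1.172: |R|=0.69364 <1
  x=-1.046: |R|=0.64352 <1
  x=-1.001: |R|=0.63047 <1
  x=-1.700: |R|=1.12130 >1
  x=-1.670: |R|=1.08759 >1
  x=-1.607: |R|=1.02048 >1
Interval (-1.5868, 0).

(-1.5868,0); λ=-1 ⇒ h* = (192/121)/1 = 1.5868.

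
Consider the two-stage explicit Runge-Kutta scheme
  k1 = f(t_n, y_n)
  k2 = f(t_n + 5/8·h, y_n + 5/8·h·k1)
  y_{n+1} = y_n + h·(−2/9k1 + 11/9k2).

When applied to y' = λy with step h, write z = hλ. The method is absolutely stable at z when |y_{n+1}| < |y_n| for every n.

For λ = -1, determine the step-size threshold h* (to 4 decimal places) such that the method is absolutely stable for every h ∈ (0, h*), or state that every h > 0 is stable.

On y'=λy, z=hλ:
  k1=λy_n ⇒ h·k1=z·y_n;  k2=λ(1+5/8z)y_n ⇒ h·k2=z(1+5/8z)y_n
  y_{n+1}/y_n = 1 − 2/9z + 11/9z(1+5/8z) = 1 + z + 55/72z²
  R(z) = 1 + z + 55/72z².

Find x<0 with |R(x)|<1.
x=-0.98: |R|=0.7536
R=1: x+55/72x²=0 ⇒ x=−72/55=-1.3091; min R=1−1/(4·55/72)=0.6727>−1
Confirm numerically:
  x=-1.288: |R|=0.97925 <1
  x=-1.151: |R|=0.86100 <1
  x=-0.768: |R|=0.68256 <1
  x=-0.587: |R|=0.67621 <1
  x=-1.853: |R|=1.76990 >1
  x=-1.731: |R|=1.55789 >1
So |R|<1 on (-1.3091, 0).

(-1.3091,0); λ=-1 ⇒ h* = (72/55)/1 = 1.3091.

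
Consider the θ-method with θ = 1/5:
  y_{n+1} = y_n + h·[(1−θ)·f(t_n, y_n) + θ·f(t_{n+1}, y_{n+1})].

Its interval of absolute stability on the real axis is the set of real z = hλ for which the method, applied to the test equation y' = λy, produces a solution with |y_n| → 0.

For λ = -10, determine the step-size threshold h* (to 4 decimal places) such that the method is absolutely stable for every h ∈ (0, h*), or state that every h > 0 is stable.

Test eqn y'=λy, z=hλ:
  y_{n+1} = y_n + z·[4/5·y_n + 1/5·y_{n+1}] ⇒ (1 − 1/5z)y_{n+1} = (1 + 4/5z)y_n
  R(z) = (1 + 4/5z)/(1 − 1/5z).

Boundary: |R(x)|=1, x<0.
x=-1: |R|=0.1667
R=−1: 1+4/5x = −1+1/5x ⇒ -3/5x=2 ⇒ x=2/(-3/5)=-3.3333
Confirm numerically:
  x=-2.885: |R|=0.82942 <1
  x=-2.687: |R|=0.74776 <1
  x=-2.028: |R|=0.44280 <1
  x=-3.853: |R|=1.17610 >1
  x=-3.382: |R|=1.01742 >1
Stable set (-3.3333, 0).

(-3.3333,0); λ=-10 ⇒ h* = (10/3)/10 = 0.3333.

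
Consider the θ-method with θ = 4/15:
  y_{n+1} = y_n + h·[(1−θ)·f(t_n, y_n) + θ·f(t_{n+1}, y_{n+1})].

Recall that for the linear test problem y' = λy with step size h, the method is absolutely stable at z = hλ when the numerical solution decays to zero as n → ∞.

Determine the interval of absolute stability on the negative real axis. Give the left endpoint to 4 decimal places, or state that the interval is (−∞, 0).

Set f=λy, z=hλ:
  y_{n+1} = y_n + z·[11/15·y_n + 4/15·y_{n+1}] ⇒ (1 − 4/15z)y_{n+1} = (1 + 11/15z)y_n
  R(z) = (1 + 11/15z)/(1 − 4/15z).

Boundary: |R(x)|=1, x<0.
x=-0.53: |R|=0.5356
R=−1: 1+11/15x = −1+4/15x ⇒ -7/15x=2 ⇒ x=2/(-7/15)=-4.2857
Confirm numerically:
  x=-3.842: |R|=0.89772 <1
  x=-2.261: |R|=0.41054 <1
  x=-1.930: |R|=0.27421 <1
  x=-4.599: |R|=1.06567 >1
  x=-4.379: |R|=1.02008 >1
Interval (-4.2857, 0).

(-4.2857, 0).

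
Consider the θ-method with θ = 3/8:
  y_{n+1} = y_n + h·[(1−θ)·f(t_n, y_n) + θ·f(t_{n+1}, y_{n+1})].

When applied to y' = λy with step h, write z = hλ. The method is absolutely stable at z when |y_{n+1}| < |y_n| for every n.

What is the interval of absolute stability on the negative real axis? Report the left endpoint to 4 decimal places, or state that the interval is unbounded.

(-8.0000, 0).

Set f=λy, z=hλ:
  y_{n+1} = y_n + z·[5/8·y_n + 3/8·y_{n+1}] ⇒ (1 − 3/8z)y_{n+1} = (1 + 5/8z)y_n
  ⇒ R(z) = (1 + 5/8z)/(1 − 3/8z).

Need |R(x)|<1, x<0.
x=-0.79: |R|=0.3905
R=−1: 1+5/8x = −1+3/8x ⇒ -1/4x=2 ⇒ x=2/(-1/4)=-8.0000
Confirm numerically:
  x=-5.925: |R|=0.83899 <1
  x=-4.585: |R|=0.68605 <1
  x=-4.555: |R|=0.68198 <1
  x=-8.525: |R|=1.03127 >1
  x=-8.522: |R|=1.03110 >1
Stable set (-8.0000, 0).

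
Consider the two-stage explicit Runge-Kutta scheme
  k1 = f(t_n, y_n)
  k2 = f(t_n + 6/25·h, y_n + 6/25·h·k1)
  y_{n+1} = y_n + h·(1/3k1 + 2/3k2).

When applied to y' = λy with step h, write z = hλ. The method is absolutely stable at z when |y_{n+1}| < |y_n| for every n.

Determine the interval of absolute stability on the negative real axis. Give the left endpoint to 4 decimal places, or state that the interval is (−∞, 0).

(-6.2500, 0).

On y'=λy, z=hλ:
  k1=λy_n ⇒ h·k1=z·y_n;  k2=λ(1+6/25z)y_n ⇒ h·k2=z(1+6/25z)y_n
  y_{n+1}/y_n = 1 + 1/3z + 2/3z(1+6/25z) = 1 + z + 4/25z²
  R(z) = 1 + z + 4/25z².

Need |R(x)|<1, x<0.
x=-0.46: |R|=0.5739
R=1: x+4/25x²=0 ⇒ x=−25/4=-6.2500; min R=1−1/(4·4/25)=-0.5625>−1
Confirm numerically:
  x=-4.046: |R|=0.42678 <1
  x=-3.761: |R|=0.49778 <1
  x=-3.183: |R|=0.56196 <1
  x=-6.791: |R|=1.58783 >1
  x=-6.606: |R|=1.37628 >1
  x=-6.583: |R|=1.35074 >1
So |R|<1 on (-6.2500, 0).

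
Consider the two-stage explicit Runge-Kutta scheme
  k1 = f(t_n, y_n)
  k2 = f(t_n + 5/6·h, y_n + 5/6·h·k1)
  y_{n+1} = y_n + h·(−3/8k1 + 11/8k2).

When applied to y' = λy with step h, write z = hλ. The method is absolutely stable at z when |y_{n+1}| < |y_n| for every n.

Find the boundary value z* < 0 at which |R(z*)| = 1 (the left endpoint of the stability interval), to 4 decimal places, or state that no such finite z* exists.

left endpoint -0.8727.

On y'=λy, z=hλ:
  k1=λy_n ⇒ h·k1=z·y_n;  k2=λ(1+5/6z)y_n ⇒ h·k2=z(1+5/6z)y_n
  y_{n+1}/y_n = 1 − 3/8z + 11/8z(1+5/6z) = 1 + z + 55/48z²
  ⇒ R(z) = 1 + z + 55/48z².

Solve |R(x)|<1 on ℝ⁻.
x=-0.77: |R|=0.9094
R=1: x+55/48x²=0 ⇒ x=−48/55=-0.8727; min R=1−1/(4·55/48)=0.7818>−1
Confirm numerically:
  x=-0.846: |R|=0.97409 <1
  x=-0.457: |R|=0.78231 <1
  x=-0.446: |R|=0.78192 <1
  x=-1.041: |R|=1.20072 >1
  x=-0.947: |R|=1.08059 >1
Stable set (-0.8727, 0).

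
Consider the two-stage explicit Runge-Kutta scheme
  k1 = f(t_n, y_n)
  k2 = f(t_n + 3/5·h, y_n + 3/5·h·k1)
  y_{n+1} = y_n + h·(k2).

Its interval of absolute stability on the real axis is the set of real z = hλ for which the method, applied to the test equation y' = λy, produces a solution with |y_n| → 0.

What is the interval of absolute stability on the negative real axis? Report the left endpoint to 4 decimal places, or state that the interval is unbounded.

z∈(-1.6667,0).

On y'=λy, z=hλ:
  k1=λy_n ⇒ h·k1=z·y_n;  k2=λ(1+3/5z)y_n ⇒ h·k2=z(1+3/5z)y_n
  y_{n+1}/y_n = 1 + z(1+3/5z) = 1 + z + 3/5z²
  R(z) = 1 + z + 3/5z².

Need |R(x)|<1, x<0.
x=-0.59: |R|=0.6189
R=1: x+3/5x²=0 ⇒ x=−5/3=-1.6667; min R=1−1/(4·3/5)=0.5833>−1
Confirm numerically:
  x=-1.558: |R|=0.89842 <1
  x=-1.413: |R|=0.78494 <1
  x=-0.949: |R|=0.59136 <1
  x=-0.732: |R|=0.58949 <1
  x=-2.012: |R|=1.41689 >1
  x=-1.903: |R|=1.26985 >1
Interval (-1.6667, 0).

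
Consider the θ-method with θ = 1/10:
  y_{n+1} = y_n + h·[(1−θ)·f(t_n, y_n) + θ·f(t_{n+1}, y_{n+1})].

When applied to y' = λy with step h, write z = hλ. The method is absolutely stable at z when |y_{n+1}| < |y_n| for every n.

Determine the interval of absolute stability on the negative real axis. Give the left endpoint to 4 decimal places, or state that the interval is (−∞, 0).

(-2.5000, 0).

Set f=λy, z=hλ:
  y_{n+1} = y_n + z·[9/10·y_n + 1/10·y_{n+1}] ⇒ (1 − 1/10z)y_{n+1} = (1 + 9/10z)y_n
  Hence R(z) = (1 + 9/10z)/(1 − 1/10z).

Find x<0 with |R(x)|<1.
x=-0.94: |R|=0.1408
R=−1: 1+9/10x = −1+1/10x ⇒ -4/5x=2 ⇒ x=2/(-4/5)=-2.5000
Confirm numerically:
  x=-2.461: |R|=0.97496 <1
  x=-1.937: |R|=0.62269 <1
  x=-1.541: |R|=0.33524 <1
  x=-2.915: |R|=1.25707 >1
  x=-2.581: |R|=1.05151 >1
  x=-2.536: |R|=1.02297 >1
Interval (-2.5000, 0).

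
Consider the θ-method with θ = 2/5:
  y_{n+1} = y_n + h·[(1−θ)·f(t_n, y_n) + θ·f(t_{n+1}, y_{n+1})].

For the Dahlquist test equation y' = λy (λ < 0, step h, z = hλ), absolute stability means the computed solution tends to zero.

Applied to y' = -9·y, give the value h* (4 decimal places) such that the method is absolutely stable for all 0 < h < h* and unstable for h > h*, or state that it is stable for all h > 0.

(-10.0000,0); λ=-9 ⇒ h* = (10)/9 = 1.1111.

Set f=λy, z=hλ:
  y_{n+1} = y_n + z·[3/5·y_n + 2/5·y_{n+1}] ⇒ (1 − 2/5z)y_{n+1} = (1 + 3/5z)y_n
  Hence R(z) = (1 + 3/5z)/(1 − 2/5z).

Solve |R(x)|<1 on ℝ⁻.
x=-1.27: |R|=0.1578
R=−1: 1+3/5x = −1+2/5x ⇒ -1/5x=2 ⇒ x=2/(-1/5)=-10.0000
Confirm numerically:
  x=-9.774: |R|=0.99079 <1
  x=-8.585: |R|=0.93618 <1
  x=-7.742: |R|=0.88977 <1
  x=-10.445: |R|=1.01719 >1
  x=-10.257: |R|=1.01007 >1
  x=-10.077: |R|=1.00306 >1
Interval (-10.0000, 0).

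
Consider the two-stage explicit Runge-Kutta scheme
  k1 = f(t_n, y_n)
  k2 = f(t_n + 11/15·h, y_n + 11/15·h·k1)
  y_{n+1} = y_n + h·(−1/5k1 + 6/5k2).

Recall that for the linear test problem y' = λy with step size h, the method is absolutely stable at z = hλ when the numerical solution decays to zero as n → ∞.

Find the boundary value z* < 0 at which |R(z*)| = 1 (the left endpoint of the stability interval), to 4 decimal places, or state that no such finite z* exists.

left endpoint -1.1364.

On y'=λy, z=hλ:
  k1=λy_n ⇒ h·k1=z·y_n;  k2=λ(1+11/15z)y_n ⇒ h·k2=z(1+11/15z)y_n
  y_{n+1}/y_n = 1 − 1/5z + 6/5z(1+11/15z) = 1 + z + 22/25z²
  Hence R(z) = 1 + z + 22/25z².

Find x<0 with |R(x)|<1.
x=-0.74: |R|=0.7419
R=1: x+22/25x²=0 ⇒ x=−25/22=-1.1364; min R=1−1/(4·22/25)=0.7159>−1
Confirm numerically:
  x=-1.086: |R|=0.95187 <1
  x=-1.004: |R|=0.88305 <1
  x=-0.652: |R|=0.72209 <1
  x=-1.713: |R|=1.86924 >1
  x=-1.517: |R|=1.50813 >1
  x=-1.430: |R|=1.36951 >1
So |R|<1 on (-1.1364, 0).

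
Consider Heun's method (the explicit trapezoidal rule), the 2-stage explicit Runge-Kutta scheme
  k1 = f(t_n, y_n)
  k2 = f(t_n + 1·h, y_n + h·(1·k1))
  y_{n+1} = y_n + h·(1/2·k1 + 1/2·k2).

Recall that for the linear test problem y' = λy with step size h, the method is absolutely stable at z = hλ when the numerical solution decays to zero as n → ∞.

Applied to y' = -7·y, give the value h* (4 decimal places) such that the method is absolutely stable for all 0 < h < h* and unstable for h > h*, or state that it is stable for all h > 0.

Set f=λy, z=hλ:
  order 2, 2-stage ⇒ R(z)=1+z+z^2/2
  (e.g. R(-1.23)=0.52645, |R|=0.52645)

Boundary: |R(x)|=1, x<0.
x=-1.23: |R|=0.5264
|R(-1.89)|=0.8960 |R(-1.58)|=0.6682 |R(-1.36)|=0.5648
Bisect:
  x_lo=-2.3755 |R|=1.4461  x_hi=-0.1139 |R|=0.8926
  mid=-1.24471 |R|=0.52994 →hi
  mid=-1.81013 |R|=0.82815 →hi
  mid=-2.09283 |R|=1.09714 →lo
  mid=-1.95148 |R|=0.95266 →hi
  mid=-2.02216 |R|=1.02240 →lo
  mid=-1.98682 |R|=0.98691 →hi
  mid=-2.00449 |R|=1.00450 →lo
  mid=-1.99565 |R|=0.99566 →hi
  mid=-2.00007 |R|=1.00007 →lo
  mid=-1.99786 |R|=0.99787 →hi
  ...
  [-2.00007,-1.99993] ⇒ x*=-2.0000
Stable set (-2.0000, 0).

(-2.0000,0); λ=-7 ⇒ h* = 0.2857.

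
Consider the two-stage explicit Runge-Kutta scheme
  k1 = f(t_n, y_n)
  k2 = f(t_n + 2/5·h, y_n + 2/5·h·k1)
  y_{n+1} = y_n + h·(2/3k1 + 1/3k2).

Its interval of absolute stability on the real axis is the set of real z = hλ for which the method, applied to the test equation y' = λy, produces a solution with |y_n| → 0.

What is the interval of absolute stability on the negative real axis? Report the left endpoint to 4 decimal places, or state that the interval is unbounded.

(-7.5000, 0).

Set f=λy, z=hλ:
  k1=λy_n ⇒ h·k1=z·y_n;  k2=λ(1+2/5z)y_n ⇒ h·k2=z(1+2/5z)y_n
  y_{n+1}/y_n = 1 + 2/3z + 1/3z(1+2/5z) = 1 + z + 2/15z²
  ⇒ R(z) = 1 + z + 2/15z².

Boundary: |R(x)|=1, x<0.
x=-1.36: |R|=0.1134
R=1: x+2/15x²=0 ⇒ x=−15/2=-7.5000; min R=1−1/(4·2/15)=-0.8750>−1
Confirm numerically:
  x=-5.329: |R|=0.54257 <1
  x=-5.274: |R|=0.56532 <1
  x=-5.124: |R|=0.62328 <1
  x=-7.989: |R|=1.52088 >1
  x=-7.781: |R|=1.29153 >1
  x=-7.698: |R|=1.20323 >1
Stable set (-7.5000, 0).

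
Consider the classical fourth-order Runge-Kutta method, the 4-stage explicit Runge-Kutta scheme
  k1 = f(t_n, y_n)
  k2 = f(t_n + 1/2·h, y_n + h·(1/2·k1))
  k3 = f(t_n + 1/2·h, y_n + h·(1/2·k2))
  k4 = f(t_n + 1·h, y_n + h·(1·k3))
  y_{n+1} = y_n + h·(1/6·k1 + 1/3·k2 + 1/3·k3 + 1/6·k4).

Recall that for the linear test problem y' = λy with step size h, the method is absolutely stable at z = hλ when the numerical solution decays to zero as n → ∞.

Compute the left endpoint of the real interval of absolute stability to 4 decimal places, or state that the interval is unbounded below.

left endpoint -2.7853.

Set f=λy, z=hλ:
  order 4, 4-stage ⇒ R(z)=1+z+z^2/2+z^3/6+z^4/24
  (e.g. R(-1.23)=0.31167, |R|=0.31167)

Solve |R(x)|<1 on ℝ⁻.
x=-1.23: |R|=0.3117
|R(-2.13)|=0.3855 |R(-2.09)|=0.3675 |R(-1.86)|=0.2960
Bisect:
  x_lo=-3.5767 |R|=3.0128  x_hi=-0.1704 |R|=0.8433
  mid=-1.87358 |R|=0.29886 →hi
  mid=-2.72516 |R|=0.91306 →hi
  mid=-3.15095 |R|=1.70655 →lo
  mid=-2.93805 |R|=1.25583 →lo
  mid=-2.83161 |R|=1.07210 →lo
  mid=-2.77838 |R|=0.98963 →hi
  mid=-2.80499 |R|=1.03011 →lo
  mid=-2.79169 |R|=1.00969 →lo
  ...
  [-2.78545,-2.78524] ⇒ x*=-2.7853
Stable set (-2.7853, 0).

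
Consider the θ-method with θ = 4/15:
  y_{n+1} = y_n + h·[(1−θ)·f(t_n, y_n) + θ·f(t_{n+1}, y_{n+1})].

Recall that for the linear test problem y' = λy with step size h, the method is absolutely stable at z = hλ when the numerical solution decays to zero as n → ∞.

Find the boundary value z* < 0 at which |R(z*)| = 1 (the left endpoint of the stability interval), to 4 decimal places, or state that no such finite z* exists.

z* = -4.2857.

Test eqn y'=λy, z=hλ:
  y_{n+1} = y_n + z·[11/15·y_n + 4/15·y_{n+1}] ⇒ (1 − 4/15z)y_{n+1} = (1 + 11/15z)y_n
  ⇒ R(z) = (1 + 11/15z)/(1 − 4/15z).

Solve |R(x)|<1 on ℝ⁻.
x=-0.74: |R|=0.3820
R=−1: 1+11/15x = −1+4/15x ⇒ -7/15x=2 ⇒ x=2/(-7/15)=-4.2857
Confirm numerically:
  x=-3.679: |R|=0.85708 <1
  x=-2.915: |R|=0.64010 <1
  x=-2.337: |R|=0.43975 <1
  x=-2.122: |R|=0.35516 <1
  x=-4.473: |R|=1.03986 >1
  x=-4.355: |R|=1.01496 >1
  x=-4.327: |R|=1.00895 >1
Interval (-4.2857, 0).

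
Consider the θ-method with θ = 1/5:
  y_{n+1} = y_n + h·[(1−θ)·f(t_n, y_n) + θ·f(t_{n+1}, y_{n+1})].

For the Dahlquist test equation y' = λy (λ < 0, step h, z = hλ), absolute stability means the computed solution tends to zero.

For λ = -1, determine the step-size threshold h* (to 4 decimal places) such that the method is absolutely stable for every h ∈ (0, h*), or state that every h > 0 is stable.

Test eqn y'=λy, z=hλ:
  y_{n+1} = y_n + z·[4/5·y_n + 1/5·y_{n+1}] ⇒ (1 − 1/5z)y_{n+1} = (1 + 4/5z)y_n
  R(z) = (1 + 4/5z)/(1 − 1/5z).

Boundary: |R(x)|=1, x<0.
x=-1.36: |R|=0.0692
R=−1: 1+4/5x = −1+1/5x ⇒ -3/5x=2 ⇒ x=2/(-3/5)=-3.3333
Confirm numerically:
  x=-3.068: |R|=0.90134 <1
  x=-2.039: |R|=0.44836 <1
  x=-1.621: |R|=0.22414 <1
  x=-3.747: |R|=1.14188 >1
  x=-3.590: |R|=1.08964 >1
Interval (-3.3333, 0).

(-3.3333,0); λ=-1 ⇒ h* = (10/3)/1 = 3.3333.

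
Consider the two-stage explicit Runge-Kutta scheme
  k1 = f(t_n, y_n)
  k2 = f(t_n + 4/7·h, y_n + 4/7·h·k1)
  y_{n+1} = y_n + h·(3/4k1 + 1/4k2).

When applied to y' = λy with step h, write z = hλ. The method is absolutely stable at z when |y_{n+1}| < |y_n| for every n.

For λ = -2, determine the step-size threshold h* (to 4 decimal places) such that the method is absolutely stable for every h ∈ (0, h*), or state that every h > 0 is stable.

(-7.0000,0); λ=-2 ⇒ h* = (7)/2 = 3.5000.

On y'=λy, z=hλ:
  k1=λy_n ⇒ h·k1=z·y_n;  k2=λ(1+4/7z)y_n ⇒ h·k2=z(1+4/7z)y_n
  y_{n+1}/y_n = 1 + 3/4z + 1/4z(1+4/7z) = 1 + z + 1/7z²
  Hence R(z) = 1 + z + 1/7z².

Find x<0 with |R(x)|<1.
x=-0.86: |R|=0.2457
R=1: x+1/7x²=0 ⇒ x=−7=-7.0000; min R=1−1/(4·1/7)=-0.7500>−1
Confirm numerically:
  x=-6.613: |R|=0.63440 <1
  x=-4.627: |R|=0.56855 <1
  x=-3.781: |R|=0.73872 <1
  x=-3.511: |R|=0.74998 <1
  x=-7.544: |R|=1.58628 >1
  x=-7.233: |R|=1.24076 >1
  x=-7.067: |R|=1.06764 >1
Stable set (-7.0000, 0).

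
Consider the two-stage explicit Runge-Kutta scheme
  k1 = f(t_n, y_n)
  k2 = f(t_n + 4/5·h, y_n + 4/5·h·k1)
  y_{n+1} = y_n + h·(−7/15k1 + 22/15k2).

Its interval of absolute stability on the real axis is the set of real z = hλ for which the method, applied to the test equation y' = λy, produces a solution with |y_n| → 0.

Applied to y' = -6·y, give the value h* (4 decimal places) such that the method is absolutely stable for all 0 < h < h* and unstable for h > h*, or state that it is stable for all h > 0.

Test eqn y'=λy, z=hλ:
  k1=λy_n ⇒ h·k1=z·y_n;  k2=λ(1+4/5z)y_n ⇒ h·k2=z(1+4/5z)y_n
  y_{n+1}/y_n = 1 − 7/15z + 22/15z(1+4/5z) = 1 + z + 88/75z²
  R(z) = 1 + z + 88/75z².

Boundary: |R(x)|=1, x<0.
x=-0.97: |R|=1.1340
R=1: x+88/75x²=0 ⇒ x=−75/88=-0.8523; min R=1−1/(4·88/75)=0.7869>−1
Confirm numerically:
  x=-0.666: |R|=0.85444 <1
  x=-0.596: |R|=0.82079 <1
  x=-0.502: |R|=0.79368 <1
  x=-0.438: |R|=0.78710 <1
  x=-1.396: |R|=1.89061 >1
  x=-1.004: |R|=1.17874 >1
  x=-0.879: |R|=1.02757 >1
So |R|<1 on (-0.8523, 0).

(-0.8523,0); λ=-6 ⇒ h* = (75/88)/6 = 0.1420.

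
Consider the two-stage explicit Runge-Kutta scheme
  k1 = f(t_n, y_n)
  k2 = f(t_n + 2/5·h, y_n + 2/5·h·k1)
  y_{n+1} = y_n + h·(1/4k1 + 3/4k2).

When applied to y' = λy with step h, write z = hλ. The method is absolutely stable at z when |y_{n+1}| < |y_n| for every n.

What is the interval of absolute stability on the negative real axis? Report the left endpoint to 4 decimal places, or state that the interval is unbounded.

Set f=λy, z=hλ:
  k1=λy_n ⇒ h·k1=z·y_n;  k2=λ(1+2/5z)y_n ⇒ h·k2=z(1+2/5z)y_n
  y_{n+1}/y_n = 1 + 1/4z + 3/4z(1+2/5z) = 1 + z + 3/10z²
  so R(z) = 1 + z + 3/10z².

Boundary: |R(x)|=1, x<0.
x=-1.63: |R|=0.1671
R=1: x+3/10x²=0 ⇒ x=−10/3=-3.3333; min R=1−1/(4·3/10)=0.1667>−1
Confirm numerically:
  x=-2.826: |R|=0.56988 <1
  x=-1.509: |R|=0.17412 <1
  x=-1.436: |R|=0.18263 <1
  x=-3.872: |R|=1.62572 >1
  x=-3.827: |R|=1.56678 >1
  x=-3.631: |R|=1.32425 >1
Interval (-3.3333, 0).

(-3.3333, 0).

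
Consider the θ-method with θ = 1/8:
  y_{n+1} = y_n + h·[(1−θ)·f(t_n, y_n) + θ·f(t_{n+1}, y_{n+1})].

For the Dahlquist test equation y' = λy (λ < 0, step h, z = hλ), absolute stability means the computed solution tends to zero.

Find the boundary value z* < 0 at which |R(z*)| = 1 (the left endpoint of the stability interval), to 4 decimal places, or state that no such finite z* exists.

left endpoint -2.6667.

On y'=λy, z=hλ:
  y_{n+1} = y_n + z·[7/8·y_n + 1/8·y_{n+1}] ⇒ (1 − 1/8z)y_{n+1} = (1 + 7/8z)y_n
  Hence R(z) = (1 + 7/8z)/(1 − 1/8z).

Need |R(x)|<1, x<0.
x=-0.47: |R|=0.5561
R=−1: 1+7/8x = −1+1/8x ⇒ -3/4x=2 ⇒ x=2/(-3/4)=-2.6667
Confirm numerically:
  x=-2.016: |R|=0.61022 <1
  x=-1.887: |R|=0.52685 <1
  x=-1.694: |R|=0.39798 <1
  x=-1.185: |R|=0.03212 <1
  x=-3.169: |R|=1.26985 >1
  x=-2.975: |R|=1.16856 >1
  x=-2.940: |R|=1.14991 >1
So |R|<1 on (-2.6667, 0).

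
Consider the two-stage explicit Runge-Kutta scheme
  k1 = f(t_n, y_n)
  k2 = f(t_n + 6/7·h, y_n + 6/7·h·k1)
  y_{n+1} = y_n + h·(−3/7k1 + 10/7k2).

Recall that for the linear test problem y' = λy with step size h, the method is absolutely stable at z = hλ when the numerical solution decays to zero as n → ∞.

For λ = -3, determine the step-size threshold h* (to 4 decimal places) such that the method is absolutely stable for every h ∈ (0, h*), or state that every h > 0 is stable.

Test eqn y'=λy, z=hλ:
  k1=λy_n ⇒ h·k1=z·y_n;  k2=λ(1+6/7z)y_n ⇒ h·k2=z(1+6/7z)y_n
  y_{n+1}/y_n = 1 − 3/7z + 10/7z(1+6/7z) = 1 + z + 60/49z²
  so R(z) = 1 + z + 60/49z².

Boundary: |R(x)|=1, x<0.
x=-0.43: |R|=0.7964
R=1: x+60/49x²=0 ⇒ x=−49/60=-0.8167; min R=1−1/(4·60/49)=0.7958>−1
Confirm numerically:
  x=-0.649: |R|=0.86676 <1
  x=-0.538: |R|=0.81642 <1
  x=-0.387: |R|=0.79639 <1
  x=-0.330: |R|=0.80335 <1
  x=-1.134: |R|=1.44064 >1
  x=-0.864: |R|=1.05008 >1
Interval (-0.8167, 0).

(-0.8167,0); λ=-3 ⇒ h* = (49/60)/3 = 0.2722.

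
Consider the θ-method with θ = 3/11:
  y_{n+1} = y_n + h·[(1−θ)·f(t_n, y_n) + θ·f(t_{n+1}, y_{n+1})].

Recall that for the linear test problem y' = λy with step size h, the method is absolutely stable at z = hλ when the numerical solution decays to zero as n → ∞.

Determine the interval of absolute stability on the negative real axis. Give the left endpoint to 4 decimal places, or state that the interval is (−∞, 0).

Set f=λy, z=hλ:
  y_{n+1} = y_n + z·[8/11·y_n + 3/11·y_{n+1}] ⇒ (1 − 3/11z)y_{n+1} = (1 + 8/11z)y_n
  R(z) = (1 + 8/11z)/(1 − 3/11z).

Boundary: |R(x)|=1, x<0.
x=-0.81: |R|=0.3366
R=−1: 1+8/11x = −1+3/11x ⇒ -5/11x=2 ⇒ x=2/(-5/11)=-4.4000
Confirm numerically:
  x=-3.855: |R|=0.87924 <1
  x=-3.621: |R|=0.82185 <1
  x=-2.911: |R|=0.62271 <1
  x=-4.923: |R|=1.10148 >1
  x=-4.769: |R|=1.07290 >1
So |R|<1 on (-4.4000, 0).

(-4.4000, 0).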